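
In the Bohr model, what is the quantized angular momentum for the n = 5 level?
5.27e-34 J·s (or 5ℏ)

In the Bohr model, angular momentum is quantized:
L = nℏ

where ℏ = h/(2π) = 1.0546e-34 J·s

For n = 5:
L = 5 × 1.0546e-34 J·s
L = 5.27e-34 J·s

This can also be written as L = 5ℏ.
The angular momentum is an integer multiple of the reduced Planck constant.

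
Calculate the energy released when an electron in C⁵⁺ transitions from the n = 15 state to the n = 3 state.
52.24589 eV

The energy levels are E_n = -13.6057 Z² eV / n².

Energy at n = 15: E_15 = -13.6057 × 6² / 15² = -2.17691200 eV
Energy at n = 3: E_3 = -13.6057 × 6² / 3² = -54.42280000 eV

For emission (electron falling to lower state), the photon energy is:
E_photon = E_15 - E_3 = |-2.17691200 - (-54.42280000)|
E_photon = 52.24589 eV

This energy is carried away by the emitted photon.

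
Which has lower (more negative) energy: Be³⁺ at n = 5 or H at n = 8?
Be³⁺ at n = 5 (E = -8.7076 eV)

Using E_n = -13.6057 Z² / n² eV:

Be³⁺ (Z = 4) at n = 5:
E = -13.6057 × 4² / 5² = -13.6057 × 16 / 25 = -8.7076480 eV

H (Z = 1) at n = 8:
E = -13.6057 × 1² / 8² = -13.6057 × 1 / 64 = -0.2125891 eV

Since -8.7076480 eV < -0.2125891 eV,
Be³⁺ at n = 5 is more tightly bound (requires more energy to ionize).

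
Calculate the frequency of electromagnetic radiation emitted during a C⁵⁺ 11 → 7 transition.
1.43823e+15 Hz

First, find the transition energy:
E_11 = -13.6057 × 6² / 11² = -4.04797686 eV
E_7 = -13.6057 × 6² / 7² = -9.99602449 eV
|ΔE| = |E_7 - E_11| = 5.94804763 eV

Convert to Joules: E = 5.94804763 eV × (1.602177 × 10⁻¹⁹ J/eV) = 9.5298251e-19 J

Using E = hf:
f = E/h = 9.5298251e-19 J / (6.62607 × 10⁻³⁴ J·s)
f = 1.43823e+15 Hz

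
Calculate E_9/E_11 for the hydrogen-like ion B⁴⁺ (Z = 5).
1.494

Using E_n = -13.6057 Z² / n² eV with Z = 5:

E_9 = -13.6057 × 5² / 9² = -340.1425 / 81 = -4.199290123 eV
E_11 = -13.6057 × 5² / 11² = -340.1425 / 121 = -2.811095041 eV

The ratio is:
E_9/E_11 = (-4.199290123) / (-2.811095041)
E_9/E_11 = (-340.1425/81) / (-340.1425/121)
E_9/E_11 = 121/81
E_9/E_11 = 1.494
(Note: the Z² factors cancel in the ratio.)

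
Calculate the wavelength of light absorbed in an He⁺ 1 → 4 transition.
24.300 nm

First, find the transition energy using E_n = -13.6057 Z² / n² eV:
E_1 = -13.6057 × 2² / 1² = -54.42280 eV
E_4 = -13.6057 × 2² / 4² = -3.40143 eV

Photon energy: |ΔE| = |E_4 - E_1| = 51.02137 eV

Convert to wavelength using E = hc/λ with hc = 1239.84 eV·nm:
λ = hc/E = 1239.84 eV·nm / 51.02137 eV
λ = 24.300 nm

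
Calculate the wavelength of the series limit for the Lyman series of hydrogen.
91.1265 nm

The series limit corresponds to the transition from n = ∞ to n = 1.
This is the highest energy (shortest wavelength) transition in the Lyman series.

E_∞ = 0 eV
E_1 = -13.6057 / 1² = -13.605700 eV

Energy at series limit:
ΔE = E_∞ - E_1 = 0 - (-13.605700) = 13.605700 eV
λ = hc/E = 1239.84 eV·nm / 13.605700 eV = 91.1265 nm

This energy equals the ionization energy from the n = 1 state of hydrogen.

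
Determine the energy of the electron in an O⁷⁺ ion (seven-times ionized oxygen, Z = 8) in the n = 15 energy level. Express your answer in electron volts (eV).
-3.870066 eV

The energy levels of a hydrogen-like atom are given by:
E_n = -13.6057 Z² / n² eV  (with Z = 8 for O⁷⁺)

For n = 15:
E_15 = -13.6057 × 8² / 15²
E_15 = -13.6057 × 64 / 225
E_15 = -3.870066 eV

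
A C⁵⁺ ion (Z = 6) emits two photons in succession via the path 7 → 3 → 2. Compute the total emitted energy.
112.4553 eV

The energy levels of C⁵⁺ are E_n = -13.6057 × 6² / n² eV.

First transition (7 → 3):
ΔE₁ = |E_3 - E_7|
ΔE₁ = |-54.4228000000 - (-9.9960244898)| = 44.4267755 eV

Second transition (3 → 2):
ΔE₂ = |E_2 - E_3|
ΔE₂ = |-122.4513000000 - (-54.4228000000)| = 68.0285000 eV

Total energy released:
E_total = ΔE₁ + ΔE₂ = 44.4267755 + 68.0285000 = 112.4553 eV

Note: This equals the direct transition 7 → 2: 112.4553 eV ✓
Energy is conserved regardless of the path taken.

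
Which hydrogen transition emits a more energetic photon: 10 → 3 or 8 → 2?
8 → 2

Calculate the energy for each transition:

Transition 10 → 3:
ΔE₁ = |E_3 - E_10| = |-13.6057/3² - (-13.6057/10²)|
ΔE₁ = |-1.511744444444 - (-0.136057000000)| = 1.375687444 eV

Transition 8 → 2:
ΔE₂ = |E_2 - E_8| = |-13.6057/2² - (-13.6057/8²)|
ΔE₂ = |-3.401425000000 - (-0.212589062500)| = 3.188835938 eV

Since 3.188835938 eV > 1.375687444 eV, the transition 8 → 2 emits the more energetic photon.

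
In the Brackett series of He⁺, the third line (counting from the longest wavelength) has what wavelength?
541.24 nm

The lines of a series are numbered from the longest wavelength (smallest ΔE) outward; the third line is the transition from n = n_f + 3 to n_f.
The Brackett series has all transitions ending at n_f = 4.

For He⁺ (Z = 2), the third line (γ-line) is the jump from n = 7 to n = 4:
E_7 = -13.6057 × 2² / 7² = -1.110669 eV
E_4 = -13.6057 × 2² / 4² = -3.401425 eV
ΔE = E_7 - E_4 = 2.290756 eV

λ = hc/E = 1239.84 eV·nm / 2.290756 eV
λ = 541.24 nm

This is the γ-line of the Brackett series in He⁺.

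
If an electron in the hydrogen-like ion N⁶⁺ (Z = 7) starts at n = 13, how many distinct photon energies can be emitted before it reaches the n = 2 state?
66

The electron can occupy levels n = 2, 3, ..., 13 during de-excitation — that is m = 13 - 2 + 1 = 12 distinct levels.

The number of distinct spectral lines equals the number of ways to choose 2 of these m levels (each pair gives one possible emission transition):

Number of lines = m(m-1)/2 = 12×11/2 = 66

These correspond to all possible transitions between the 12 levels:
13 → 12, 13 → 11, 13 → 10, 13 → 9, 13 → 8, 13 → 7, 13 → 6, 13 → 5...

Each transition produces a photon with a unique energy (and thus wavelength). This count does not depend on Z.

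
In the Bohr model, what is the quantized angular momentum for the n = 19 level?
2.004e-33 J·s (or 19ℏ)

In the Bohr model, angular momentum is quantized:
L = nℏ

where ℏ = h/(2π) = 1.05457e-34 J·s

For n = 19:
L = 19 × 1.05457e-34 J·s
L = 2.004e-33 J·s

This can also be written as L = 19ℏ.
The angular momentum is an integer multiple of the reduced Planck constant.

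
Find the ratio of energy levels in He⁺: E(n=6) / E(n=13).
4.694444

Using E_n = -13.6057 Z² / n² eV with Z = 2:

E_6 = -13.6057 × 2² / 6² = -54.4228 / 36 = -1.511744444444 eV
E_13 = -13.6057 × 2² / 13² = -54.4228 / 169 = -0.322028402367 eV

The ratio is:
E_6/E_13 = (-1.511744444444) / (-0.322028402367)
E_6/E_13 = (-54.4228/36) / (-54.4228/169)
E_6/E_13 = 169/36
E_6/E_13 = 4.694444
(Note: the Z² factors cancel in the ratio.)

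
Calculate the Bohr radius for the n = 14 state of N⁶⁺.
1.48170 nm (or 14.81696 Å)

The Bohr radius formula is:
r_n = n² a₀ / Z

where a₀ = 0.05291772 nm is the Bohr radius.

For N⁶⁺ (Z = 7) at n = 14:
r_14 = 14² × 0.05291772 nm / 7
r_14 = 196 × 0.05291772 nm / 7
r_14 = 10.371873 nm / 7
r_14 = 1.48170 nm

The electron orbits at approximately 1.48170 nm from the nucleus.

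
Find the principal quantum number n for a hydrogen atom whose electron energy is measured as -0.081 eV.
n = 13

The exact energy levels follow E_n = -13.6057 eV / n².

The measured value (-0.081 eV) is reported to only 2 significant figures, so we must test candidate n values and see which one matches to that precision.

Candidate energies:
  n = 11:  E = -13.6057/11² = -0.11244 eV
  n = 12:  E = -13.6057/12² = -0.09448 eV
  n = 13:  E = -13.6057/13² = -0.08051 eV  ← matches
  n = 14:  E = -13.6057/14² = -0.06942 eV
  n = 15:  E = -13.6057/15² = -0.06047 eV

Checking against the measurement of -0.081 eV (2 sig figs), only n = 13 agrees:
E_13 = -0.08051 eV, which rounds to -0.081 eV ✓

Therefore n = 13.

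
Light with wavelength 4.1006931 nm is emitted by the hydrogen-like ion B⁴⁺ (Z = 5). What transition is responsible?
n = 3 → n = 1

First, find the photon energy from the wavelength (hc = 1239.84 eV·nm):
E = hc/λ = 1239.84 eV·nm / 4.1006931 nm = 302.34889 eV

The energy levels of B⁴⁺ satisfy E_n = -13.6057 × 5² / n² eV, so an emission n_i → n_f releases
ΔE = 13.6057 × 5² × (1/n_f² − 1/n_i²) eV.

Setting ΔE equal to the photon energy:
1/n_f² − 1/n_i² = 302.34889 / (13.6057 × 5²) = 0.88888889

Since 1/n_i² must be positive, we need 1/n_f² > 0.88888889, i.e. n_f ≤ 1. For each allowed n_f, solve n_i = (1/n_f² − 0.88888889)^(−1/2) and check whether it is a whole number:
  n_f = 1: 1/n_i² = 1.00000000 − 0.88888889 = 0.11111111 → n_i = 3.000  → integer, n_i = 3 ✓

Only n_f = 1 gives an integer upper level, n_i = 3.

The transition is from n = 3 to n = 1 (emission).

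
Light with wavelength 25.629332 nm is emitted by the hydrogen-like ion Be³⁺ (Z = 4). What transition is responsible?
n = 6 → n = 2

First, find the photon energy from the wavelength (hc = 1239.84 eV·nm):
E = hc/λ = 1239.84 eV·nm / 25.629332 nm = 48.375822 eV

The energy levels of Be³⁺ satisfy E_n = -13.6057 × 4² / n² eV, so an emission n_i → n_f releases
ΔE = 13.6057 × 4² × (1/n_f² − 1/n_i²) eV.

Setting ΔE equal to the photon energy:
1/n_f² − 1/n_i² = 48.375822 / (13.6057 × 4²) = 0.22222222

Since 1/n_i² must be positive, we need 1/n_f² > 0.22222222, i.e. n_f ≤ 2. For each allowed n_f, solve n_i = (1/n_f² − 0.22222222)^(−1/2) and check whether it is a whole number:
  n_f = 1: 1/n_i² = 1.00000000 − 0.22222222 = 0.77777778 → n_i = 1.134  (not an integer) ✗
  n_f = 2: 1/n_i² = 0.25000000 − 0.22222222 = 0.02777778 → n_i = 6.000  → integer, n_i = 6 ✓

Only n_f = 2 gives an integer upper level, n_i = 6.

The transition is from n = 6 to n = 2 (emission).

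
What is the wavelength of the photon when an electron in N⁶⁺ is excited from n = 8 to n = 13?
191.569362 nm

First, find the transition energy using E_n = -13.6057 Z² / n² eV:
E_8 = -13.6057 × 7² / 8² = -10.4168640625 eV
E_13 = -13.6057 × 7² / 13² = -3.9448479290 eV

Photon energy: |ΔE| = |E_13 - E_8| = 6.4720161335 eV

Convert to wavelength using E = hc/λ with hc = 1239.84 eV·nm:
λ = hc/E = 1239.84 eV·nm / 6.4720161335 eV
λ = 191.569362 nm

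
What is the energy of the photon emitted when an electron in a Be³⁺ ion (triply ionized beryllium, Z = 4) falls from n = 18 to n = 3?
23.516025 eV

The energy levels are E_n = -13.6057 Z² eV / n².

Energy at n = 18: E_18 = -13.6057 × 4² / 18² = -0.671886420 eV
Energy at n = 3: E_3 = -13.6057 × 4² / 3² = -24.187911111 eV

For emission (electron falling to lower state), the photon energy is:
E_photon = E_18 - E_3 = |-0.671886420 - (-24.187911111)|
E_photon = 23.516025 eV

This energy is carried away by the emitted photon.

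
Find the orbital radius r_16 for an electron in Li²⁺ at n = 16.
4.5156 nm (or 45.1564 Å)

The Bohr radius formula is:
r_n = n² a₀ / Z

where a₀ = 0.0529177 nm is the Bohr radius.

For Li²⁺ (Z = 3) at n = 16:
r_16 = 16² × 0.0529177 nm / 3
r_16 = 256 × 0.0529177 nm / 3
r_16 = 13.54693 nm / 3
r_16 = 4.5156 nm

The electron orbits at approximately 4.5156 nm from the nucleus.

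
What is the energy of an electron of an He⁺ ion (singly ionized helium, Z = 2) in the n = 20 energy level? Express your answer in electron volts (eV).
-0.136057 eV

The energy levels of a hydrogen-like atom are given by:
E_n = -13.6057 Z² / n² eV  (with Z = 2 for He⁺)

For n = 20:
E_20 = -13.6057 × 2² / 20²
E_20 = -13.6057 × 4 / 400
E_20 = -0.136057 eV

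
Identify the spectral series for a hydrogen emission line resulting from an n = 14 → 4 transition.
Brackett series

The spectral series in hydrogen are named based on the final (lower) energy level:
- Lyman series: n_final = 1 (ultraviolet)
- Balmer series: n_final = 2 (visible/near-UV)
- Paschen series: n_final = 3 (infrared)
- Brackett series: n_final = 4 (infrared)
- Pfund series: n_final = 5 (far infrared)

Since this transition ends at n = 4, it belongs to the Brackett series.

For reference, this 14 → 4 line has photon energy
ΔE = 13.6057 eV × (1/4² - 1/14²) = 0.7809394133 eV,
corresponding to wavelength λ = hc/ΔE = 1239.84 eV·nm / 0.7809394133 eV = 1587.6264 nm in the infrared region.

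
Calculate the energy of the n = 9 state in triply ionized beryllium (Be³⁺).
-2.69 eV

For hydrogen-like ions, the energy levels scale with Z²:
E_n = -13.6057 Z² / n² eV

For Be³⁺ (Z = 4) at n = 9:
E_9 = -13.6057 × 4² / 9²
E_9 = -13.6057 × 16 / 81
E_9 = -217.6912 / 81
E_9 = -2.69 eV

The energy is 16 times more negative than hydrogen at the same n due to the stronger nuclear charge.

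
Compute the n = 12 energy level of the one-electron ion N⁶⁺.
-4.62972 eV

For hydrogen-like ions, the energy levels scale with Z²:
E_n = -13.6057 Z² / n² eV

For N⁶⁺ (Z = 7) at n = 12:
E_12 = -13.6057 × 7² / 12²
E_12 = -13.6057 × 49 / 144
E_12 = -666.6793 / 144
E_12 = -4.62972 eV

The energy is 49 times more negative than hydrogen at the same n due to the stronger nuclear charge.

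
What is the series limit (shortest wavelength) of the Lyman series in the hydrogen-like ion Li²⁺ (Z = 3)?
10.1252 nm

The series limit corresponds to the transition from n = ∞ to n = 1.
This is the highest energy (shortest wavelength) transition in the Lyman series.

E_∞ = 0 eV
E_1 = -13.6057 × 3² / 1² = -122.451300 eV

Energy at series limit:
ΔE = E_∞ - E_1 = 0 - (-122.451300) = 122.451300 eV
λ = hc/E = 1239.84 eV·nm / 122.451300 eV = 10.1252 nm

This energy equals the ionization energy from the n = 1 state of Li²⁺.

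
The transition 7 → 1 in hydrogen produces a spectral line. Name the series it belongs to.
Lyman series

The spectral series in hydrogen are named based on the final (lower) energy level:
- Lyman series: n_final = 1 (ultraviolet)
- Balmer series: n_final = 2 (visible/near-UV)
- Paschen series: n_final = 3 (infrared)
- Brackett series: n_final = 4 (infrared)
- Pfund series: n_final = 5 (far infrared)

Since this transition ends at n = 1, it belongs to the Lyman series.

For reference, this 7 → 1 line has photon energy
ΔE = 13.6057 eV × (1/1² - 1/7²) = 13.3280 eV,
corresponding to wavelength λ = hc/ΔE = 1239.84 eV·nm / 13.3280 eV = 93.03 nm in the ultraviolet region.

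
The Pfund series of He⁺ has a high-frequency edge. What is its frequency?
5.26e+14 Hz

The series limit corresponds to the transition from n = ∞ to n = 5.
This is the highest energy (shortest wavelength) transition in the Pfund series.

E_∞ = 0 eV
E_5 = -13.6057 × 2² / 5² = -2.1769120 eV

Energy at series limit:
ΔE = E_∞ - E_5 = 0 - (-2.1769120) = 2.1769120 eV
E = 2.1769120 eV × (1.602177 × 10⁻¹⁹ J/eV) = 3.4878e-19 J
f = E/h = 3.4878e-19 J / (6.62607 × 10⁻³⁴ J·s) = 5.26e+14 Hz

This energy equals the ionization energy from the n = 5 state of He⁺.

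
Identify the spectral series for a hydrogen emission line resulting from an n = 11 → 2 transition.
Balmer series

The spectral series in hydrogen are named based on the final (lower) energy level:
- Lyman series: n_final = 1 (ultraviolet)
- Balmer series: n_final = 2 (visible/near-UV)
- Paschen series: n_final = 3 (infrared)
- Brackett series: n_final = 4 (infrared)
- Pfund series: n_final = 5 (far infrared)

Since this transition ends at n = 2, it belongs to the Balmer series.

For reference, this 11 → 2 line has photon energy
ΔE = 13.6057 eV × (1/2² - 1/11²) = 3.288981198 eV,
corresponding to wavelength λ = hc/ΔE = 1239.84 eV·nm / 3.288981198 eV = 376.96780 nm in the visible/near-UV region.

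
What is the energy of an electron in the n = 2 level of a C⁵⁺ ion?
-122.45 eV

For hydrogen-like ions, the energy levels scale with Z²:
E_n = -13.6057 Z² / n² eV

For C⁵⁺ (Z = 6) at n = 2:
E_2 = -13.6057 × 6² / 2²
E_2 = -13.6057 × 36 / 4
E_2 = -489.8052 / 4
E_2 = -122.45 eV

The energy is 36 times more negative than hydrogen at the same n due to the stronger nuclear charge.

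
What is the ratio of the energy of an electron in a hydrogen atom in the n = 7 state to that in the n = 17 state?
5.898

Using E_n = -13.6057 Z² / n² eV with Z = 1:

E_7 = -13.6057 / 7² = -13.6057 / 49 = -0.277667347 eV
E_17 = -13.6057 / 17² = -13.6057 / 289 = -0.047078547 eV

The ratio is:
E_7/E_17 = (-0.277667347) / (-0.047078547)
E_7/E_17 = (-13.6057/49) / (-13.6057/289)
E_7/E_17 = 289/49
E_7/E_17 = 5.898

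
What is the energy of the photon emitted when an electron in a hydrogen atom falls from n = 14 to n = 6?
0.3085 eV

The energy levels are E_n = -13.6057 eV / n².

Energy at n = 14: E_14 = -13.6057 / 14² = -0.0694168 eV
Energy at n = 6: E_6 = -13.6057 / 6² = -0.3779361 eV

For emission (electron falling to lower state), the photon energy is:
E_photon = E_14 - E_6 = |-0.0694168 - (-0.3779361)|
E_photon = 0.3085 eV

This energy is carried away by the emitted photon.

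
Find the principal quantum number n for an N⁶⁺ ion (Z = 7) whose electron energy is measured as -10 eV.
n = 8

The exact energy levels follow E_n = -13.6057 Z² / n² eV with Z = 7.

The measured value (-10 eV) is reported to only 2 significant figures, so we must test candidate n values and see which one matches to that precision.

Candidate energies:
  n = 6:  E = -13.6057 × 7² / 6² = -18.51887 eV
  n = 7:  E = -13.6057 × 7² / 7² = -13.60570 eV
  n = 8:  E = -13.6057 × 7² / 8² = -10.41686 eV  ← matches
  n = 9:  E = -13.6057 × 7² / 9² = -8.23061 eV
  n = 10:  E = -13.6057 × 7² / 10² = -6.66679 eV

Checking against the measurement of -10 eV (2 sig figs), only n = 8 agrees:
E_8 = -10.41686 eV, which rounds to -10 eV ✓

Therefore n = 8.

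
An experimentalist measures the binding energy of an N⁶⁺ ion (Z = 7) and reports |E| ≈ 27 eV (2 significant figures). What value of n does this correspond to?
n = 5

The exact energy levels follow E_n = -13.6057 Z² / n² eV with Z = 7.

The measured value (-27 eV) is reported to only 2 significant figures, so we must test candidate n values and see which one matches to that precision.

Candidate energies:
  n = 3:  E = -13.6057 × 7² / 3² = -74.07548 eV
  n = 4:  E = -13.6057 × 7² / 4² = -41.66746 eV
  n = 5:  E = -13.6057 × 7² / 5² = -26.66717 eV  ← matches
  n = 6:  E = -13.6057 × 7² / 6² = -18.51887 eV
  n = 7:  E = -13.6057 × 7² / 7² = -13.60570 eV

Checking against the measurement of -27 eV (2 sig figs), only n = 5 agrees:
E_5 = -26.66717 eV, which rounds to -27 eV ✓

Therefore n = 5.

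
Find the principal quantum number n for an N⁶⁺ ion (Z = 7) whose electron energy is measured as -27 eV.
n = 5

The exact energy levels follow E_n = -13.6057 Z² / n² eV with Z = 7.

The measured value (-27 eV) is reported to only 2 significant figures, so we must test candidate n values and see which one matches to that precision.

Candidate energies:
  n = 3:  E = -13.6057 × 7² / 3² = -74.07548 eV
  n = 4:  E = -13.6057 × 7² / 4² = -41.66746 eV
  n = 5:  E = -13.6057 × 7² / 5² = -26.66717 eV  ← matches
  n = 6:  E = -13.6057 × 7² / 6² = -18.51887 eV
  n = 7:  E = -13.6057 × 7² / 7² = -13.60570 eV

Checking against the measurement of -27 eV (2 sig figs), only n = 5 agrees:
E_5 = -26.66717 eV, which rounds to -27 eV ✓

Therefore n = 5.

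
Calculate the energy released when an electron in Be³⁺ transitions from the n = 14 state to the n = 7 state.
3.3320 eV

The energy levels are E_n = -13.6057 Z² eV / n².

Energy at n = 14: E_14 = -13.6057 × 4² / 14² = -1.1106694 eV
Energy at n = 7: E_7 = -13.6057 × 4² / 7² = -4.4426776 eV

For emission (electron falling to lower state), the photon energy is:
E_photon = E_14 - E_7 = |-1.1106694 - (-4.4426776)|
E_photon = 3.3320 eV

This energy is carried away by the emitted photon.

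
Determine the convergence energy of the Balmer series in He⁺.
13.60570 eV

The series limit corresponds to the transition from n = ∞ to n = 2.
This is the highest energy (shortest wavelength) transition in the Balmer series.

E_∞ = 0 eV
E_2 = -13.6057 × 2² / 2² = -13.60570 eV

Energy at series limit:
ΔE = E_∞ - E_2 = 0 - (-13.60570) = 13.60570 eV

This energy equals the ionization energy from the n = 2 state of He⁺.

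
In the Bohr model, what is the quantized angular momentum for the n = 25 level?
2.64e-33 J·s (or 25ℏ)

In the Bohr model, angular momentum is quantized:
L = nℏ

where ℏ = h/(2π) = 1.0546e-34 J·s

For n = 25:
L = 25 × 1.0546e-34 J·s
L = 2.64e-33 J·s

This can also be written as L = 25ℏ.
The angular momentum is an integer multiple of the reduced Planck constant.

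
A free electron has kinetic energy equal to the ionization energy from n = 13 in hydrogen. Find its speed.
1.6828e+05 m/s (or 0.0561% of c)

The binding energy at n = 13 for hydrogen is:
E_13 = -13.6057/13² = -0.080507101 eV
|E_13| = 0.080507101 eV

Convert to Joules:
KE = 0.080507101 eV × (1.602177 × 10⁻¹⁹ J/eV) = 1.289866e-20 J

Using KE = ½mv²:
v = √(2·KE/m_e)
v = √(2 × 1.289866e-20 J / 9.10938 × 10⁻³¹ kg)
v = 1.6828e+05 m/s

This is approximately 0.0561% the speed of light.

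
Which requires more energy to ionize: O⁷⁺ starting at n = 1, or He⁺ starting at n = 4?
O⁷⁺ at n = 1 (E = -870.7648 eV)

Using E_n = -13.6057 Z² / n² eV:

O⁷⁺ (Z = 8) at n = 1:
E = -13.6057 × 8² / 1² = -13.6057 × 64 / 1 = -870.7648000 eV

He⁺ (Z = 2) at n = 4:
E = -13.6057 × 2² / 4² = -13.6057 × 4 / 16 = -3.4014250 eV

Since -870.7648000 eV < -3.4014250 eV,
O⁷⁺ at n = 1 is more tightly bound (requires more energy to ionize).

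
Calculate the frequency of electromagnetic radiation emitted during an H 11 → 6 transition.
6.4196e+13 Hz

First, find the transition energy:
E_11 = -13.6057 / 11² = -0.11244380 eV
E_6 = -13.6057 / 6² = -0.37793611 eV
|ΔE| = |E_6 - E_11| = 0.26549231 eV

Convert to Joules: E = 0.26549231 eV × (1.602177 × 10⁻¹⁹ J/eV) = 4.253657e-20 J

Using E = hf:
f = E/h = 4.253657e-20 J / (6.62607 × 10⁻³⁴ J·s)
f = 6.4196e+13 Hz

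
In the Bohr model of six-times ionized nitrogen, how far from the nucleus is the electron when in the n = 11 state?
0.9147 nm (or 9.1472 Å)

The Bohr radius formula is:
r_n = n² a₀ / Z

where a₀ = 0.0529177 nm is the Bohr radius.

For N⁶⁺ (Z = 7) at n = 11:
r_11 = 11² × 0.0529177 nm / 7
r_11 = 121 × 0.0529177 nm / 7
r_11 = 6.40304 nm / 7
r_11 = 0.9147 nm

The electron orbits at approximately 0.9147 nm from the nucleus.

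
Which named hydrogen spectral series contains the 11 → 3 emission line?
Paschen series

The spectral series in hydrogen are named based on the final (lower) energy level:
- Lyman series: n_final = 1 (ultraviolet)
- Balmer series: n_final = 2 (visible/near-UV)
- Paschen series: n_final = 3 (infrared)
- Brackett series: n_final = 4 (infrared)
- Pfund series: n_final = 5 (far infrared)

Since this transition ends at n = 3, it belongs to the Paschen series.

For reference, this 11 → 3 line has photon energy
ΔE = 13.6057 eV × (1/3² - 1/11²) = 1.3993006428 eV,
corresponding to wavelength λ = hc/ΔE = 1239.84 eV·nm / 1.3993006428 eV = 886.042614 nm in the infrared region.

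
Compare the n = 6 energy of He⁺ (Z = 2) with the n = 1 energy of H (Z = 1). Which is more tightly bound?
H at n = 1 (E = -13.605700 eV)

Using E_n = -13.6057 Z² / n² eV:

He⁺ (Z = 2) at n = 6:
E = -13.6057 × 2² / 6² = -13.6057 × 4 / 36 = -1.511744444 eV

H (Z = 1) at n = 1:
E = -13.6057 × 1² / 1² = -13.6057 × 1 / 1 = -13.605700000 eV

Since -13.605700000 eV < -1.511744444 eV,
H at n = 1 is more tightly bound (requires more energy to ionize).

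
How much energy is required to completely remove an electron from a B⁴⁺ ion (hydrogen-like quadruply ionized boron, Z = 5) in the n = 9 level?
4.20 eV

The ionization energy is the energy needed to remove the electron completely (n → ∞).

For a hydrogen-like ion with Z = 5, E_n = -13.6057 Z² / n² eV.

At n = 9: E_9 = -13.6057 × 5² / 9² = -4.19929 eV
At n = ∞: E_∞ = 0 eV

Ionization energy = E_∞ - E_9 = 0 - (-4.19929) = 4.19929 eV
Ionization energy ≈ 4.20 eV

This is also called the binding energy of the electron in state n = 9.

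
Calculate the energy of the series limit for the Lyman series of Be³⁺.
217.69120 eV

The series limit corresponds to the transition from n = ∞ to n = 1.
This is the highest energy (shortest wavelength) transition in the Lyman series.

E_∞ = 0 eV
E_1 = -13.6057 × 4² / 1² = -217.69120 eV

Energy at series limit:
ΔE = E_∞ - E_1 = 0 - (-217.69120) = 217.69120 eV

This energy equals the ionization energy from the n = 1 state of Be³⁺.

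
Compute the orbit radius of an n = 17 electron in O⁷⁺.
1.911653 nm (or 19.116527 Å)

The Bohr radius formula is:
r_n = n² a₀ / Z

where a₀ = 0.052917721 nm is the Bohr radius.

For O⁷⁺ (Z = 8) at n = 17:
r_17 = 17² × 0.052917721 nm / 8
r_17 = 289 × 0.052917721 nm / 8
r_17 = 15.2932214 nm / 8
r_17 = 1.911653 nm

The electron orbits at approximately 1.911653 nm from the nucleus.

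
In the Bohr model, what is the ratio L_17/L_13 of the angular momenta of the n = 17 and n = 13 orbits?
1.30769

In the Bohr model, L_n = nℏ, so the ratio is purely the ratio of quantum numbers:

L_17/L_13 = 17ℏ / 13ℏ = 17/13 = 1.30769

The angular momentum scales linearly with n.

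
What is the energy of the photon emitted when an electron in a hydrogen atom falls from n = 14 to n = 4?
0.780939 eV

The energy levels are E_n = -13.6057 eV / n².

Energy at n = 14: E_14 = -13.6057 / 14² = -0.069416837 eV
Energy at n = 4: E_4 = -13.6057 / 4² = -0.850356250 eV

For emission (electron falling to lower state), the photon energy is:
E_photon = E_14 - E_4 = |-0.069416837 - (-0.850356250)|
E_photon = 0.780939 eV

This energy is carried away by the emitted photon.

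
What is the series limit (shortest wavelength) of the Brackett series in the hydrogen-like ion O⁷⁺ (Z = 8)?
22.78 nm

The series limit corresponds to the transition from n = ∞ to n = 4.
This is the highest energy (shortest wavelength) transition in the Brackett series.

E_∞ = 0 eV
E_4 = -13.6057 × 8² / 4² = -54.4228 eV

Energy at series limit:
ΔE = E_∞ - E_4 = 0 - (-54.4228) = 54.4228 eV
λ = hc/E = 1239.84 eV·nm / 54.4228 eV = 22.78 nm

This energy equals the ionization energy from the n = 4 state of O⁷⁺.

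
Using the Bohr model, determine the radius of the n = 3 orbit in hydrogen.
0.4763 nm (or 4.7626 Å)

The Bohr radius formula is:
r_n = n² a₀ / Z

where a₀ = 0.0529177 nm is the Bohr radius.

For H (Z = 1) at n = 3:
r_3 = 3² × 0.0529177 nm / 1
r_3 = 9 × 0.0529177 nm / 1
r_3 = 0.47626 nm / 1
r_3 = 0.4763 nm

The electron orbits at approximately 0.4763 nm from the nucleus.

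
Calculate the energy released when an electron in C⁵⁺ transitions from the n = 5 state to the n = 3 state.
34.831 eV

The energy levels are E_n = -13.6057 Z² eV / n².

Energy at n = 5: E_5 = -13.6057 × 6² / 5² = -19.592208 eV
Energy at n = 3: E_3 = -13.6057 × 6² / 3² = -54.422800 eV

For emission (electron falling to lower state), the photon energy is:
E_photon = E_5 - E_3 = |-19.592208 - (-54.422800)|
E_photon = 34.831 eV

This energy is carried away by the emitted photon.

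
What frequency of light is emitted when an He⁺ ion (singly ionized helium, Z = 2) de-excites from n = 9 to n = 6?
2.0308e+14 Hz

First, find the transition energy:
E_9 = -13.6057 × 2² / 9² = -0.67188642 eV
E_6 = -13.6057 × 2² / 6² = -1.51174444 eV
|ΔE| = |E_6 - E_9| = 0.83985802 eV

Convert to Joules: E = 0.83985802 eV × (1.602177 × 10⁻¹⁹ J/eV) = 1.345601e-19 J

Using E = hf:
f = E/h = 1.345601e-19 J / (6.62607 × 10⁻³⁴ J·s)
f = 2.0308e+14 Hz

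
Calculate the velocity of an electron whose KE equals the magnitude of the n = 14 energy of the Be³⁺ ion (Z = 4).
6.25e+05 m/s (or 0.21% of c)

The binding energy at n = 14 for Be³⁺ is:
E_14 = -13.6057 × 4²/14² = -1.11067 eV
|E_14| = 1.11067 eV

Convert to Joules:
KE = 1.11067 eV × (1.602177 × 10⁻¹⁹ J/eV) = 1.7795e-19 J

Using KE = ½mv²:
v = √(2·KE/m_e)
v = √(2 × 1.7795e-19 J / 9.10938 × 10⁻³¹ kg)
v = 6.25e+05 m/s

This is approximately 0.21% the speed of light.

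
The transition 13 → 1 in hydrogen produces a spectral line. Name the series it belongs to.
Lyman series

The spectral series in hydrogen are named based on the final (lower) energy level:
- Lyman series: n_final = 1 (ultraviolet)
- Balmer series: n_final = 2 (visible/near-UV)
- Paschen series: n_final = 3 (infrared)
- Brackett series: n_final = 4 (infrared)
- Pfund series: n_final = 5 (far infrared)

Since this transition ends at n = 1, it belongs to the Lyman series.

For reference, this 13 → 1 line has photon energy
ΔE = 13.6057 eV × (1/1² - 1/13²) = 13.52519 eV,
corresponding to wavelength λ = hc/ΔE = 1239.84 eV·nm / 13.52519 eV = 91.669 nm in the ultraviolet region.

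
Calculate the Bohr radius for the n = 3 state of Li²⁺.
0.1588 nm (or 1.5875 Å)

The Bohr radius formula is:
r_n = n² a₀ / Z

where a₀ = 0.0529177 nm is the Bohr radius.

For Li²⁺ (Z = 3) at n = 3:
r_3 = 3² × 0.0529177 nm / 3
r_3 = 9 × 0.0529177 nm / 3
r_3 = 0.47626 nm / 3
r_3 = 0.1588 nm

The electron orbits at approximately 0.1588 nm from the nucleus.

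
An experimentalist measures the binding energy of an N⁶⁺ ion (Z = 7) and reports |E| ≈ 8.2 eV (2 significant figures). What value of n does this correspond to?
n = 9

The exact energy levels follow E_n = -13.6057 Z² / n² eV with Z = 7.

The measured value (-8.2 eV) is reported to only 2 significant figures, so we must test candidate n values and see which one matches to that precision.

Candidate energies:
  n = 7:  E = -13.6057 × 7² / 7² = -13.60570 eV
  n = 8:  E = -13.6057 × 7² / 8² = -10.41686 eV
  n = 9:  E = -13.6057 × 7² / 9² = -8.23061 eV  ← matches
  n = 10:  E = -13.6057 × 7² / 10² = -6.66679 eV
  n = 11:  E = -13.6057 × 7² / 11² = -5.50975 eV

Checking against the measurement of -8.2 eV (2 sig figs), only n = 9 agrees:
E_9 = -8.23061 eV, which rounds to -8.2 eV ✓

Therefore n = 9.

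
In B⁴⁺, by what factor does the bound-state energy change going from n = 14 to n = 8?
3.062500

Using E_n = -13.6057 Z² / n² eV with Z = 5:

E_8 = -13.6057 × 5² / 8² = -340.1425 / 64 = -5.314726562500 eV
E_14 = -13.6057 × 5² / 14² = -340.1425 / 196 = -1.735420918367 eV

The ratio is:
E_8/E_14 = (-5.314726562500) / (-1.735420918367)
E_8/E_14 = (-340.1425/64) / (-340.1425/196)
E_8/E_14 = 196/64
E_8/E_14 = 3.062500
(Note: the Z² factors cancel in the ratio.)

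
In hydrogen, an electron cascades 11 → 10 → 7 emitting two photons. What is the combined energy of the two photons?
0.1652 eV

The energy levels of hydrogen are E_n = -13.6057 / n² eV.

First transition (11 → 10):
ΔE₁ = |E_10 - E_11|
ΔE₁ = |-0.1360570000 - (-0.1124438017)| = 0.0236132 eV

Second transition (10 → 7):
ΔE₂ = |E_7 - E_10|
ΔE₂ = |-0.2776673469 - (-0.1360570000)| = 0.1416103 eV

Total energy released:
E_total = ΔE₁ + ΔE₂ = 0.0236132 + 0.1416103 = 0.1652 eV

Note: This equals the direct transition 11 → 7: 0.1652 eV ✓
Energy is conserved regardless of the path taken.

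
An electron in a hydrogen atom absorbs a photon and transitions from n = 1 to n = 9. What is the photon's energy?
13.44 eV

The energy levels of a hydrogen-like atom are E_n = -13.6057 eV / n².

Energy at n = 1: E_1 = -13.6057 / 1² = -13.60570 eV
Energy at n = 9: E_9 = -13.6057 / 9² = -0.16797 eV

The excitation energy is the difference:
ΔE = E_9 - E_1
ΔE = -0.16797 - (-13.60570)
ΔE = 13.44 eV

Since this is positive, energy must be absorbed (photon absorption).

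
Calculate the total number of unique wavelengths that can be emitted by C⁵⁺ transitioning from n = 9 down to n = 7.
3

The electron can occupy levels n = 7, 8, ..., 9 during de-excitation — that is m = 9 - 7 + 1 = 3 distinct levels.

The number of distinct spectral lines equals the number of ways to choose 2 of these m levels (each pair gives one possible emission transition):

Number of lines = m(m-1)/2 = 3×2/2 = 3

These correspond to all possible transitions between the 3 levels:
9 → 8, 9 → 7, 8 → 7

Each transition produces a photon with a unique energy (and thus wavelength). This count does not depend on Z.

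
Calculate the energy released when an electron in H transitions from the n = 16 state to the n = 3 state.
1.45860 eV

The energy levels are E_n = -13.6057 eV / n².

Energy at n = 16: E_16 = -13.6057 / 16² = -0.05314727 eV
Energy at n = 3: E_3 = -13.6057 / 3² = -1.51174444 eV

For emission (electron falling to lower state), the photon energy is:
E_photon = E_16 - E_3 = |-0.05314727 - (-1.51174444)|
E_photon = 1.45860 eV

This energy is carried away by the emitted photon.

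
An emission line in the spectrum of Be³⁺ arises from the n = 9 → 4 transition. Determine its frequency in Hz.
2.64000e+15 Hz

First, find the transition energy:
E_9 = -13.6057 × 4² / 9² = -2.6875457 eV
E_4 = -13.6057 × 4² / 4² = -13.6057000 eV
|ΔE| = |E_4 - E_9| = 10.9181543 eV

Convert to Joules: E = 10.9181543 eV × (1.602177 × 10⁻¹⁹ J/eV) = 1.7492816e-18 J

Using E = hf:
f = E/h = 1.7492816e-18 J / (6.62607 × 10⁻³⁴ J·s)
f = 2.64000e+15 Hz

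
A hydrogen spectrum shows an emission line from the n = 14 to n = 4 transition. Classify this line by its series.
Brackett series

The spectral series in hydrogen are named based on the final (lower) energy level:
- Lyman series: n_final = 1 (ultraviolet)
- Balmer series: n_final = 2 (visible/near-UV)
- Paschen series: n_final = 3 (infrared)
- Brackett series: n_final = 4 (infrared)
- Pfund series: n_final = 5 (far infrared)

Since this transition ends at n = 4, it belongs to the Brackett series.

For reference, this 14 → 4 line has photon energy
ΔE = 13.6057 eV × (1/4² - 1/14²) = 0.780939413 eV,
corresponding to wavelength λ = hc/ΔE = 1239.84 eV·nm / 0.780939413 eV = 1587.626 nm in the infrared region.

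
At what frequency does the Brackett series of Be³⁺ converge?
3.28984e+15 Hz

The series limit corresponds to the transition from n = ∞ to n = 4.
This is the highest energy (shortest wavelength) transition in the Brackett series.

E_∞ = 0 eV
E_4 = -13.6057 × 4² / 4² = -13.60570000 eV

Energy at series limit:
ΔE = E_∞ - E_4 = 0 - (-13.60570000) = 13.60570000 eV
E = 13.60570000 eV × (1.602177 × 10⁻¹⁹ J/eV) = 2.1798740e-18 J
f = E/h = 2.1798740e-18 J / (6.62607 × 10⁻³⁴ J·s) = 3.28984e+15 Hz

This energy equals the ionization energy from the n = 4 state of Be³⁺.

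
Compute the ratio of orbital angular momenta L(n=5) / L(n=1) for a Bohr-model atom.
5.000

In the Bohr model, L_n = nℏ, so the ratio is purely the ratio of quantum numbers:

L_5/L_1 = 5ℏ / 1ℏ = 5/1 = 5.000

The angular momentum scales linearly with n.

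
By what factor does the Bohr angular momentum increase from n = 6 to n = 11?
1.83333

In the Bohr model, L_n = nℏ, so the ratio is purely the ratio of quantum numbers:

L_11/L_6 = 11ℏ / 6ℏ = 11/6 = 1.83333

The angular momentum scales linearly with n.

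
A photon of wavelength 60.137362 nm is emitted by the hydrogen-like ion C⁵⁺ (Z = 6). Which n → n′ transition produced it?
n = 7 → n = 4

First, find the photon energy from the wavelength (hc = 1239.84 eV·nm):
E = hc/λ = 1239.84 eV·nm / 60.137362 nm = 20.616801 eV

The energy levels of C⁵⁺ satisfy E_n = -13.6057 × 6² / n² eV, so an emission n_i → n_f releases
ΔE = 13.6057 × 6² × (1/n_f² − 1/n_i²) eV.

Setting ΔE equal to the photon energy:
1/n_f² − 1/n_i² = 20.616801 / (13.6057 × 6²) = 0.042091838

Since 1/n_i² must be positive, we need 1/n_f² > 0.042091838, i.e. n_f ≤ 4. For each allowed n_f, solve n_i = (1/n_f² − 0.042091838)^(−1/2) and check whether it is a whole number:
  n_f = 1: 1/n_i² = 1.000000000 − 0.042091838 = 0.957908162 → n_i = 1.022  (not an integer) ✗
  n_f = 2: 1/n_i² = 0.250000000 − 0.042091838 = 0.207908162 → n_i = 2.193  (not an integer) ✗
  n_f = 3: 1/n_i² = 0.111111111 − 0.042091838 = 0.069019273 → n_i = 3.806  (not an integer) ✗
  n_f = 4: 1/n_i² = 0.062500000 − 0.042091838 = 0.020408162 → n_i = 7.000  → integer, n_i = 7 ✓

Only n_f = 4 gives an integer upper level, n_i = 7.

The transition is from n = 7 to n = 4 (emission).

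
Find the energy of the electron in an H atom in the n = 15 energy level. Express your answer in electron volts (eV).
-0.0605 eV

The energy levels of a hydrogen-like atom are given by:
E_n = -13.6057 eV / n²

For n = 15:
E_15 = -13.6057 eV / 15²
E_15 = -13.6057 eV / 225
E_15 = -0.0605 eV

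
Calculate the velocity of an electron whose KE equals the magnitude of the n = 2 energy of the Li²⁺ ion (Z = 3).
3.282e+06 m/s (or 1.095% of c)

The binding energy at n = 2 for Li²⁺ is:
E_2 = -13.6057 × 3²/2² = -30.61283 eV
|E_2| = 30.61283 eV

Convert to Joules:
KE = 30.61283 eV × (1.602177 × 10⁻¹⁹ J/eV) = 4.90472e-18 J

Using KE = ½mv²:
v = √(2·KE/m_e)
v = √(2 × 4.90472e-18 J / 9.10938 × 10⁻³¹ kg)
v = 3.282e+06 m/s

This is approximately 1.095% the speed of light.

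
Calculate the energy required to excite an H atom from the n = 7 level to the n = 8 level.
0.065078 eV

The energy levels of a hydrogen-like atom are E_n = -13.6057 eV / n².

Energy at n = 7: E_7 = -13.6057 / 7² = -0.277667347 eV
Energy at n = 8: E_8 = -13.6057 / 8² = -0.212589063 eV

The excitation energy is the difference:
ΔE = E_8 - E_7
ΔE = -0.212589063 - (-0.277667347)
ΔE = 0.065078 eV

Since this is positive, energy must be absorbed (photon absorption).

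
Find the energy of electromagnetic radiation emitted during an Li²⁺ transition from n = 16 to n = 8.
1.43 eV

The energy levels are E_n = -13.6057 Z² eV / n².

Energy at n = 16: E_16 = -13.6057 × 3² / 16² = -0.47833 eV
Energy at n = 8: E_8 = -13.6057 × 3² / 8² = -1.91330 eV

For emission (electron falling to lower state), the photon energy is:
E_photon = E_16 - E_8 = |-0.47833 - (-1.91330)|
E_photon = 1.43 eV

This energy is carried away by the emitted photon.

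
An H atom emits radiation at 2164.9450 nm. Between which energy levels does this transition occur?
n = 7 → n = 4

First, find the photon energy from the wavelength (hc = 1239.84 eV·nm):
E = hc/λ = 1239.84 eV·nm / 2164.9450 nm = 0.57268891 eV

The energy levels of hydrogen satisfy E_n = -13.6057 / n² eV, so an emission n_i → n_f releases
ΔE = 13.6057 × (1/n_f² − 1/n_i²) eV.

Setting ΔE equal to the photon energy:
1/n_f² − 1/n_i² = 0.57268891 / 13.6057 = 0.042091837

Since 1/n_i² must be positive, we need 1/n_f² > 0.042091837, i.e. n_f ≤ 4. For each allowed n_f, solve n_i = (1/n_f² − 0.042091837)^(−1/2) and check whether it is a whole number:
  n_f = 1: 1/n_i² = 1.000000000 − 0.042091837 = 0.957908163 → n_i = 1.022  (not an integer) ✗
  n_f = 2: 1/n_i² = 0.250000000 − 0.042091837 = 0.207908163 → n_i = 2.193  (not an integer) ✗
  n_f = 3: 1/n_i² = 0.111111111 − 0.042091837 = 0.069019274 → n_i = 3.806  (not an integer) ✗
  n_f = 4: 1/n_i² = 0.062500000 − 0.042091837 = 0.020408163 → n_i = 7.000  → integer, n_i = 7 ✓

Only n_f = 4 gives an integer upper level, n_i = 7.

The transition is from n = 7 to n = 4 (emission).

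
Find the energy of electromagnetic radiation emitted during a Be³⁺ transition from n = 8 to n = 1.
214.290 eV

The energy levels are E_n = -13.6057 Z² eV / n².

Energy at n = 8: E_8 = -13.6057 × 4² / 8² = -3.401425 eV
Energy at n = 1: E_1 = -13.6057 × 4² / 1² = -217.691200 eV

For emission (electron falling to lower state), the photon energy is:
E_photon = E_8 - E_1 = |-3.401425 - (-217.691200)|
E_photon = 214.290 eV

This energy is carried away by the emitted photon.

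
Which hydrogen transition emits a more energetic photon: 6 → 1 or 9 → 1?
9 → 1

Calculate the energy for each transition:

Transition 6 → 1:
ΔE₁ = |E_1 - E_6| = |-13.6057/1² - (-13.6057/6²)|
ΔE₁ = |-13.605700000000 - (-0.377936111111)| = 13.227763889 eV

Transition 9 → 1:
ΔE₂ = |E_1 - E_9| = |-13.6057/1² - (-13.6057/9²)|
ΔE₂ = |-13.605700000000 - (-0.167971604938)| = 13.437728395 eV

Since 13.437728395 eV > 13.227763889 eV, the transition 9 → 1 emits the more energetic photon.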